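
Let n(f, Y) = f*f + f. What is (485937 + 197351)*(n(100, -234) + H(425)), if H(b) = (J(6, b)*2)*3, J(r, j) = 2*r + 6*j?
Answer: 17404711936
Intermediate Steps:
n(f, Y) = f + f**2 (n(f, Y) = f**2 + f = f + f**2)
H(b) = 72 + 36*b (H(b) = ((2*6 + 6*b)*2)*3 = ((12 + 6*b)*2)*3 = (24 + 12*b)*3 = 72 + 36*b)
(485937 + 197351)*(n(100, -234) + H(425)) = (485937 + 197351)*(100*(1 + 100) + (72 + 36*425)) = 683288*(100*101 + (72 + 15300)) = 683288*(10100 + 15372) = 683288*25472 = 17404711936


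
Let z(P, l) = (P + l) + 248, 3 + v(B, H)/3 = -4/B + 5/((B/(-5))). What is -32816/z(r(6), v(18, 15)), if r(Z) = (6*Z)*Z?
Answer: -196896/2701 ≈ -72.897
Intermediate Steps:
r(Z) = 6*Z²
v(B, H) = -9 - 87/B (v(B, H) = -9 + 3*(-4/B + 5/((B/(-5)))) = -9 + 3*(-4/B + 5/((B*(-⅕)))) = -9 + 3*(-4/B + 5/((-B/5))) = -9 + 3*(-4/B + 5*(-5/B)) = -9 + 3*(-4/B - 25/B) = -9 + 3*(-29/B) = -9 - 87/B)
z(P, l) = 248 + P + l
-32816/z(r(6), v(18, 15)) = -32816/(248 + 6*6² + (-9 - 87/18)) = -32816/(248 + 6*36 + (-9 - 87*1/18)) = -32816/(248 + 216 + (-9 - 29/6)) = -32816/(248 + 216 - 83/6) = -32816/2701/6 = -32816*6/2701 = -196896/2701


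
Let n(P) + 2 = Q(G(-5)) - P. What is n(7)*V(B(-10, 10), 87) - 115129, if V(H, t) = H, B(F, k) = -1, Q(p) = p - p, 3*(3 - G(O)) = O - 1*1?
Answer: -115120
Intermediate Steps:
G(O) = 10/3 - O/3 (G(O) = 3 - (O - 1*1)/3 = 3 - (O - 1)/3 = 3 - (-1 + O)/3 = 3 + (⅓ - O/3) = 10/3 - O/3)
Q(p) = 0
n(P) = -2 - P (n(P) = -2 + (0 - P) = -2 - P)
n(7)*V(B(-10, 10), 87) - 115129 = (-2 - 1*7)*(-1) - 115129 = (-2 - 7)*(-1) - 115129 = -9*(-1) - 115129 = 9 - 115129 = -115120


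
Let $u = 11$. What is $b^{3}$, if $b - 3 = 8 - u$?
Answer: $0$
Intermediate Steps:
$b = 0$ ($b = 3 + \left(8 - 11\right) = 3 - 3 = 0$)
$b^{3} = 0^{3} = 0$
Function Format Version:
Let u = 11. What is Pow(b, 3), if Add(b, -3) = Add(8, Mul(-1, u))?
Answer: 0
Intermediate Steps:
b = 0 (b = Add(3, Add(8, Mul(-1, 11))) = Add(3, Add(8, -11)) = Add(3, -3) = 0)
Pow(b, 3) = Pow(0, 3) = 0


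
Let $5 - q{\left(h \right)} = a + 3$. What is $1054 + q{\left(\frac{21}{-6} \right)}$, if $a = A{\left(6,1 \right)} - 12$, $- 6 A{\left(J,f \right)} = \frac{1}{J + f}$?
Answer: $\frac{44857}{42} \approx 1068.0$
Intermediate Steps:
$A{\left(J,f \right)} = - \frac{1}{6 \left(J + f\right)}$
$a = - \frac{505}{42}$ ($a = - \frac{1}{6 \cdot 6 + 6 \cdot 1} - 12 = - \frac{1}{36 + 6} - 12 = - \frac{1}{42} - 12 = - \frac{505}{42} \approx -12.024$)
$q{\left(h \right)} = \frac{589}{42}$ ($q{\left(h \right)} = 5 - \left(- \frac{505}{42} + 3\right) = 5 - - \frac{379}{42} = 5 + \frac{379}{42} = \frac{589}{42}$)
$1054 + q{\left(\frac{21}{-6} \right)} = 1054 + \frac{589}{42} = \frac{44857}{42}$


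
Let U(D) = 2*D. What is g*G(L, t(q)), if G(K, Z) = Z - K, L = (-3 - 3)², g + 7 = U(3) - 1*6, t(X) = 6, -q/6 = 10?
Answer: 210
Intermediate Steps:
q = -60 (q = -6*10 = -60)
g = -7 (g = -7 + (2*3 - 1*6) = -7 + (6 - 6) = -7 + 0 = -7)
L = 36 (L = (-6)² = 36)
g*G(L, t(q)) = -7*(6 - 1*36) = -7*(6 - 36) = -7*(-30) = 210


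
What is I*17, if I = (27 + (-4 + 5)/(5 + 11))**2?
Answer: 3187313/256 ≈ 12450.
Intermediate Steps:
I = 187489/256 (I = (27 + 1/16)**2 = (433/16)**2 = 187489/256 ≈ 732.38)
I*17 = (187489/256)*17 = 3187313/256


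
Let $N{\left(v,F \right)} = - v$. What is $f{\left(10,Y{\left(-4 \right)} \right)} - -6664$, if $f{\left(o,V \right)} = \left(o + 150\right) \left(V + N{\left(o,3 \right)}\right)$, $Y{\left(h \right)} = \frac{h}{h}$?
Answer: $5224$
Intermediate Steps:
$Y{\left(h \right)} = 1$
$f{\left(o,V \right)} = \left(150 + o\right) \left(V - o\right)$ ($f{\left(o,V \right)} = \left(o + 150\right) \left(V - o\right) = \left(150 + o\right) \left(V - o\right)$)
$f{\left(10,Y{\left(-4 \right)} \right)} - -6664 = \left(- 10^{2} - 1500 + 150 \cdot 1 + 1 \cdot 10\right) - -6664 = \left(\left(-1\right) 100 - 1500 + 150 + 10\right) + 6664 = \left(-100 - 1500 + 150 + 10\right) + 6664 = -1440 + 6664 = 5224$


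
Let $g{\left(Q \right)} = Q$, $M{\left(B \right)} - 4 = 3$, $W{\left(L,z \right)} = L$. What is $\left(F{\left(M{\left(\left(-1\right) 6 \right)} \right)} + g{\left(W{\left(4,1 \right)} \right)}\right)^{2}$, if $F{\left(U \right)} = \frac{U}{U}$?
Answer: $25$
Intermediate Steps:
$M{\left(B \right)} = 7$ ($M{\left(B \right)} = 4 + 3 = 7$)
$F{\left(U \right)} = 1$
$\left(F{\left(M{\left(\left(-1\right) 6 \right)} \right)} + g{\left(W{\left(4,1 \right)} \right)}\right)^{2} = \left(1 + 4\right)^{2} = 5^{2} = 25$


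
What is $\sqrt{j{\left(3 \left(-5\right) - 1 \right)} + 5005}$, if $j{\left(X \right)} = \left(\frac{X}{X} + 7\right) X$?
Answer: $\sqrt{4877} \approx 69.836$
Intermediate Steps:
$j{\left(X \right)} = 8 X$ ($j{\left(X \right)} = \left(1 + 7\right) X = 8 X$)
$\sqrt{j{\left(3 \left(-5\right) - 1 \right)} + 5005} = \sqrt{8 \left(3 \left(-5\right) - 1\right) + 5005} = \sqrt{8 \left(-15 - 1\right) + 5005} = \sqrt{8 \left(-16\right) + 5005} = \sqrt{-128 + 5005} = \sqrt{4877}$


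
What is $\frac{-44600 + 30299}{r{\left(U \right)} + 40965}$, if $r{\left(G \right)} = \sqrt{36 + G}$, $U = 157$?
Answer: $- \frac{585840465}{1678131032} + \frac{14301 \sqrt{193}}{1678131032} \approx -0.34898$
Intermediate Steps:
$\frac{-44600 + 30299}{r{\left(U \right)} + 40965} = \frac{-44600 + 30299}{\sqrt{36 + 157} + 40965} = - \frac{14301}{\sqrt{193} + 40965} = - \frac{14301}{40965 + \sqrt{193}}$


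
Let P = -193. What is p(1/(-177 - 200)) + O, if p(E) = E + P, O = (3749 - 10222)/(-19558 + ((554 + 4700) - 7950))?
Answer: -1616805227/8389758 ≈ -192.71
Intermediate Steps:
O = 6473/22254 (O = -6473/(-19558 + (5254 - 7950)) = -6473/(-19558 - 2696) = -6473/(-22254) = -6473*(-1/22254) = 6473/22254 ≈ 0.29087)
p(E) = -193 + E (p(E) = E - 193 = -193 + E)
p(1/(-177 - 200)) + O = (-193 + 1/(-177 - 200)) + 6473/22254 = (-193 + 1/(-377)) + 6473/22254 = (-193 - 1/377) + 6473/22254 = -72762/377 + 6473/22254 = -1616805227/8389758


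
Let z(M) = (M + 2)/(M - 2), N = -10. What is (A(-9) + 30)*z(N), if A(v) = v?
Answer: 14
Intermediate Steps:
z(M) = (2 + M)/(-2 + M)
(A(-9) + 30)*z(N) = (-9 + 30)*((2 - 10)/(-2 - 10)) = 21*(-8/(-12)) = 21*(-1/12*(-8)) = 21*(⅔) = 14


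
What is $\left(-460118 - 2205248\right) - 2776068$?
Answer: $-5441434$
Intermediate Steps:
$\left(-460118 - 2205248\right) - 2776068 = -2665366 - 2776068 = -5441434$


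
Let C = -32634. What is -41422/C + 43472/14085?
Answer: 37075817/8512035 ≈ 4.3557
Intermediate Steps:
-41422/C + 43472/14085 = -41422/(-32634) + 43472/14085 = -41422*(-1/32634) + 43472*(1/14085) = 20711/16317 + 43472/14085 = 37075817/8512035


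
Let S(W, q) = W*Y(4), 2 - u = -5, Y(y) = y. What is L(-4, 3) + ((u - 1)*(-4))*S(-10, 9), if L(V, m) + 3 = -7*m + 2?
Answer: 938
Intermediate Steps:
L(V, m) = -1 - 7*m (L(V, m) = -3 + (-7*m + 2) = -3 + (2 - 7*m) = -1 - 7*m)
u = 7 (u = 2 - 1*(-5) = 2 + 5 = 7)
S(W, q) = 4*W (S(W, q) = W*4 = 4*W)
L(-4, 3) + ((u - 1)*(-4))*S(-10, 9) = (-1 - 7*3) + ((7 - 1)*(-4))*(4*(-10)) = (-1 - 21) + (6*(-4))*(-40) = -22 - 24*(-40) = -22 + 960 = 938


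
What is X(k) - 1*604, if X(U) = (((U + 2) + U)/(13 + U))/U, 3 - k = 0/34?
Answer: -3623/6 ≈ -603.83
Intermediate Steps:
k = 3 (k = 3 - 0/34 = 3 - 1*0 = 3 + 0 = 3)
X(U) = (2 + 2*U)/(U*(13 + U)) (X(U) = (((2 + U) + U)/(13 + U))/U = ((2 + 2*U)/(13 + U))/U = (2 + 2*U)/(U*(13 + U)))
X(k) - 1*604 = 2*(1 + 3)/(3*(13 + 3)) - 1*604 = 2*(1/3)*4/16 - 604 = 2*(1/3)*(1/16)*4 - 604 = 1/6 - 604 = -3623/6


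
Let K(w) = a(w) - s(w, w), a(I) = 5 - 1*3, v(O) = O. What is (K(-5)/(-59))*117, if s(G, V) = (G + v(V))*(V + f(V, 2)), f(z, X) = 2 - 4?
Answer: 7956/59 ≈ 134.85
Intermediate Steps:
f(z, X) = -2
s(G, V) = (-2 + V)*(G + V) (s(G, V) = (G + V)*(V - 2) = (G + V)*(-2 + V) = (-2 + V)*(G + V))
a(I) = 2 (a(I) = 5 - 3 = 2)
K(w) = 2 - 2*w² + 4*w (K(w) = 2 - (w² - 2*w - 2*w + w*w) = 2 - (w² - 2*w - 2*w + w²) = 2 - (-4*w + 2*w²) = 2 + (-2*w² + 4*w) = 2 - 2*w² + 4*w)
(K(-5)/(-59))*117 = ((2 - 2*(-5)² + 4*(-5))/(-59))*117 = ((2 - 2*25 - 20)*(-1/59))*117 = ((2 - 50 - 20)*(-1/59))*117 = -68*(-1/59)*117 = (68/59)*117 = 7956/59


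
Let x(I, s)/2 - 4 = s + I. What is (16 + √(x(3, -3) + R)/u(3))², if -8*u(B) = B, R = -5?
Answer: 832/3 - 256*√3/3 ≈ 129.53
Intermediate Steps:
x(I, s) = 8 + 2*I + 2*s (x(I, s) = 8 + 2*(s + I) = 8 + 2*(I + s) = 8 + (2*I + 2*s) = 8 + 2*I + 2*s)
u(B) = -B/8
(16 + √(x(3, -3) + R)/u(3))² = (16 + √((8 + 2*3 + 2*(-3)) - 5)/((-⅛*3)))² = (16 + √((8 + 6 - 6) - 5)/(-3/8))² = (16 + √(8 - 5)*(-8/3))² = (16 + √3*(-8/3))² = (16 - 8*√3/3)²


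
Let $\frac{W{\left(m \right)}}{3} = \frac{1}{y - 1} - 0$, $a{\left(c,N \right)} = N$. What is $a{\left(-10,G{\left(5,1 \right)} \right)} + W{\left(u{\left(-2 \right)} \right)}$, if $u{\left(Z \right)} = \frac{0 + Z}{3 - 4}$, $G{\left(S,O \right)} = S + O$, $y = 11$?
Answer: $\frac{63}{10} \approx 6.3$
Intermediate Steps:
$G{\left(S,O \right)} = O + S$
$u{\left(Z \right)} = - Z$ ($u{\left(Z \right)} = \frac{Z}{-1} = Z \left(-1\right) = - Z$)
$W{\left(m \right)} = \frac{3}{10}$ ($W{\left(m \right)} = 3 \left(\frac{1}{11 - 1} - 0\right) = 3 \left(\frac{1}{10} + 0\right) = 3 \cdot \frac{1}{10} = \frac{3}{10}$)
$a{\left(-10,G{\left(5,1 \right)} \right)} + W{\left(u{\left(-2 \right)} \right)} = \left(1 + 5\right) + \frac{3}{10} = 6 + \frac{3}{10} = \frac{63}{10}$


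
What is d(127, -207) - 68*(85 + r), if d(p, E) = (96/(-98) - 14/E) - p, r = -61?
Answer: -17850787/10143 ≈ -1759.9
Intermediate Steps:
d(p, E) = -48/49 - p - 14/E (d(p, E) = (96*(-1/98) - 14/E) - p = (-48/49 - 14/E) - p = -48/49 - p - 14/E)
d(127, -207) - 68*(85 + r) = (-48/49 - 1*127 - 14/(-207)) - 68*(85 - 61) = (-48/49 - 127 - 14*(-1/207)) - 68*24 = (-48/49 - 127 + 14/207) - 1632 = -1297411/10143 - 1632 = -17850787/10143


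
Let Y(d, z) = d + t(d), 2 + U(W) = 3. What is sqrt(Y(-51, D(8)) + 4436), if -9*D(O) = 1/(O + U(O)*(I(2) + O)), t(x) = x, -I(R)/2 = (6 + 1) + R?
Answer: sqrt(4334) ≈ 65.833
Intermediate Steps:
I(R) = -14 - 2*R (I(R) = -2*((6 + 1) + R) = -2*(7 + R) = -14 - 2*R)
U(W) = 1 (U(W) = -2 + 3 = 1)
D(O) = -1/(9*(-18 + 2*O)) (D(O) = -1/(9*(O + 1*((-14 - 2*2) + O))) = -1/(9*(O + 1*((-14 - 4) + O))) = -1/(9*(O + 1*(-18 + O))) = -1/(9*(O + (-18 + O))) = -1/(9*(-18 + 2*O)))
Y(d, z) = 2*d (Y(d, z) = d + d = 2*d)
sqrt(Y(-51, D(8)) + 4436) = sqrt(2*(-51) + 4436) = sqrt(-102 + 4436) = sqrt(4334)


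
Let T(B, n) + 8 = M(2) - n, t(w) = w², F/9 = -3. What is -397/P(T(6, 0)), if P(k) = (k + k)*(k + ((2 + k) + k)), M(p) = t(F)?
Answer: -397/3121930 ≈ -0.00012716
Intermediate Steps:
F = -27 (F = 9*(-3) = -27)
M(p) = 729 (M(p) = (-27)² = 729)
T(B, n) = 721 - n (T(B, n) = -8 + (729 - n) = 721 - n)
P(k) = 2*k*(2 + 3*k) (P(k) = (2*k)*(k + (2 + 2*k)) = (2*k)*(2 + 3*k) = 2*k*(2 + 3*k))
-397/P(T(6, 0)) = -397*1/(2*(2 + 3*(721 - 1*0))*(721 - 1*0)) = -397*1/(2*(2 + 3*(721 + 0))*(721 + 0)) = -397*1/(1442*(2 + 3*721)) = -397*1/(1442*(2 + 2163)) = -397/(2*721*2165) = -397/3121930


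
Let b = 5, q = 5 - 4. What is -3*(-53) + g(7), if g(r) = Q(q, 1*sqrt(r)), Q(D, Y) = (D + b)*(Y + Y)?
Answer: 159 + 12*sqrt(7) ≈ 190.75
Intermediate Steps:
q = 1
Q(D, Y) = 2*Y*(5 + D) (Q(D, Y) = (D + 5)*(Y + Y) = (5 + D)*(2*Y) = 2*Y*(5 + D))
g(r) = 12*sqrt(r) (g(r) = 2*(1*sqrt(r))*(5 + 1) = 2*sqrt(r)*6 = 12*sqrt(r))
-3*(-53) + g(7) = -3*(-53) + 12*sqrt(7) = 159 + 12*sqrt(7)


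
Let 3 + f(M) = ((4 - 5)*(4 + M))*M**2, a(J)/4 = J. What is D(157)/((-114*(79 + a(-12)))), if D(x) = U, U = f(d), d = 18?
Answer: 2377/1178 ≈ 2.0178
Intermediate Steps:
a(J) = 4*J
f(M) = -3 + M**2*(-4 - M) (f(M) = -3 + ((4 - 5)*(4 + M))*M**2 = -3 + (-(4 + M))*M**2 = -3 + (-4 - M)*M**2 = -3 + M**2*(-4 - M))
U = -7131 (U = -3 - 1*18**3 - 4*18**2 = -3 - 1*5832 - 4*324 = -3 - 5832 - 1296 = -7131)
D(x) = -7131
D(157)/((-114*(79 + a(-12)))) = -7131*(-1/(114*(79 + 4*(-12)))) = -7131*(-1/(114*(79 - 48))) = -7131/((-114*31)) = -7131/(-3534) = -7131*(-1/3534) = 2377/1178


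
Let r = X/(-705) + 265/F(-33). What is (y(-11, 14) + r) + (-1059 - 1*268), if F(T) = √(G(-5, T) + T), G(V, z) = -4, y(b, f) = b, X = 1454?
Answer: -944744/705 - 265*I*√37/37 ≈ -1340.1 - 43.566*I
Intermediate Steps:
F(T) = √(-4 + T)
r = -1454/705 - 265*I*√37/37 (r = 1454/(-705) + 265/(√(-4 - 33)) = 1454*(-1/705) + 265/(√(-37)) = -1454/705 + 265/((I*√37)) = -1454/705 + 265*(-I*√37/37) = -1454/705 - 265*I*√37/37 ≈ -2.0624 - 43.566*I)
(y(-11, 14) + r) + (-1059 - 1*268) = (-11 + (-1454/705 - 265*I*√37/37)) + (-1059 - 1*268) = (-9209/705 - 265*I*√37/37) + (-1059 - 268) = (-9209/705 - 265*I*√37/37) - 1327 = -944744/705 - 265*I*√37/37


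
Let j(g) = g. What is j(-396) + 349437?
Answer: 349041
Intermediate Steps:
j(-396) + 349437 = -396 + 349437 = 349041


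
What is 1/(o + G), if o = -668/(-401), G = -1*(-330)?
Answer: 401/132998 ≈ 0.0030151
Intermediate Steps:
G = 330
o = 668/401 (o = -668*(-1/401) = 668/401 ≈ 1.6658)
1/(o + G) = 1/(668/401 + 330) = 1/(132998/401) = 401/132998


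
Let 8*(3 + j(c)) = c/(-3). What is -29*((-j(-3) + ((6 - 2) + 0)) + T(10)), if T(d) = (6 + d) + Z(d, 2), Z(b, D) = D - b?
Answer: -3451/8 ≈ -431.38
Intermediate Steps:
T(d) = 8 (T(d) = (6 + d) + (2 - d) = 8)
j(c) = -3 - c/24 (j(c) = -3 + (c/(-3))/8 = -3 + (-c/3)/8 = -3 - c/24)
-29*((-j(-3) + ((6 - 2) + 0)) + T(10)) = -29*((-(-3 - 1/24*(-3)) + ((6 - 2) + 0)) + 8) = -29*((-(-3 + ⅛) + (4 + 0)) + 8) = -29*((-1*(-23/8) + 4) + 8) = -29*((23/8 + 4) + 8) = -29*(55/8 + 8) = -29*119/8 = -3451/8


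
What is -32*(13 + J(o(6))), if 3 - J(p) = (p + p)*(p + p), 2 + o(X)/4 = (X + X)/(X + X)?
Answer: 1536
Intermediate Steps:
o(X) = -4 (o(X) = -8 + 4*((X + X)/(X + X)) = -8 + 4*((2*X)/((2*X))) = -8 + 4*((2*X)*(1/(2*X))) = -8 + 4*1 = -8 + 4 = -4)
J(p) = 3 - 4*p² (J(p) = 3 - (p + p)*(p + p) = 3 - 2*p*2*p = 3 - 4*p²)
-32*(13 + J(o(6))) = -32*(13 + (3 - 4*(-4)²)) = -32*(13 + (3 - 4*16)) = -32*(13 + (3 - 64)) = -32*(13 - 61) = -32*(-48) = 1536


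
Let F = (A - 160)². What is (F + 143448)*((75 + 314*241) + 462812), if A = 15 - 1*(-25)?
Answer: 85010776728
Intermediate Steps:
A = 40 (A = 15 + 25 = 40)
F = 14400 (F = (40 - 160)² = (-120)² = 14400)
(F + 143448)*((75 + 314*241) + 462812) = (14400 + 143448)*((75 + 314*241) + 462812) = 157848*((75 + 75674) + 462812) = 157848*(75749 + 462812) = 157848*538561 = 85010776728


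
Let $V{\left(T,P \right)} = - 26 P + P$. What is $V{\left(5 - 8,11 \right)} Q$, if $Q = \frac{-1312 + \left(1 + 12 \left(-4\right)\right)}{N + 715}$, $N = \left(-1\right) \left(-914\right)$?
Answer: $\frac{41525}{181} \approx 229.42$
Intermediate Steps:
$V{\left(T,P \right)} = - 25 P$
$N = 914$
$Q = - \frac{151}{181}$ ($Q = \frac{-1312 + \left(1 + 12 \left(-4\right)\right)}{914 + 715} = \frac{-1312 + \left(1 - 48\right)}{1629} = \left(-1312 - 47\right) \frac{1}{1629} = \left(-1359\right) \frac{1}{1629} = - \frac{151}{181} \approx -0.83425$)
$V{\left(5 - 8,11 \right)} Q = \left(-25\right) 11 \left(- \frac{151}{181}\right) = \left(-275\right) \left(- \frac{151}{181}\right) = \frac{41525}{181}$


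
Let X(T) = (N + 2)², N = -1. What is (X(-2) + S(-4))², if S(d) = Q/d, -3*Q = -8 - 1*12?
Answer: 4/9 ≈ 0.44444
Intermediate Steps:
Q = 20/3 (Q = -(-8 - 1*12)/3 = -(-8 - 12)/3 = -⅓*(-20) = 20/3 ≈ 6.6667)
S(d) = 20/(3*d)
X(T) = 1 (X(T) = (-1 + 2)² = 1² = 1)
(X(-2) + S(-4))² = (1 + (20/3)/(-4))² = (1 + (20/3)*(-¼))² = (1 - 5/3)² = (-⅔)² = 4/9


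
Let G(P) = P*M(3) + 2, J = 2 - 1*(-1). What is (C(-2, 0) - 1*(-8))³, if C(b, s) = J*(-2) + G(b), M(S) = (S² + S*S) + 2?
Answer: -46656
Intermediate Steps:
J = 3 (J = 2 + 1 = 3)
M(S) = 2 + 2*S² (M(S) = (S² + S²) + 2 = 2*S² + 2 = 2 + 2*S²)
G(P) = 2 + 20*P (G(P) = P*(2 + 2*3²) + 2 = P*(2 + 2*9) + 2 = P*(2 + 18) + 2 = P*20 + 2 = 20*P + 2 = 2 + 20*P)
C(b, s) = -4 + 20*b (C(b, s) = 3*(-2) + (2 + 20*b) = -6 + (2 + 20*b) = -4 + 20*b)
(C(-2, 0) - 1*(-8))³ = ((-4 + 20*(-2)) - 1*(-8))³ = ((-4 - 40) + 8)³ = (-44 + 8)³ = (-36)³ = -46656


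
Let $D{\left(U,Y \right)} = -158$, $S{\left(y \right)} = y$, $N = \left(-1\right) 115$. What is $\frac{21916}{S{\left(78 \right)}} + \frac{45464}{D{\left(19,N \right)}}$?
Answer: $- \frac{20866}{3081} \approx -6.7725$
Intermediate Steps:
$N = -115$
$\frac{21916}{S{\left(78 \right)}} + \frac{45464}{D{\left(19,N \right)}} = \frac{21916}{78} + \frac{45464}{-158} = 21916 \cdot \frac{1}{78} + 45464 \left(- \frac{1}{158}\right) = \frac{10958}{39} - \frac{22732}{79} = - \frac{20866}{3081}$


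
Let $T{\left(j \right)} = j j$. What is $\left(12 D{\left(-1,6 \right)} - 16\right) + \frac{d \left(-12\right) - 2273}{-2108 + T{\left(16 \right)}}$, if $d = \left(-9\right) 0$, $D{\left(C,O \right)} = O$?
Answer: $\frac{105985}{1852} \approx 57.227$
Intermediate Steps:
$d = 0$
$T{\left(j \right)} = j^{2}$
$\left(12 D{\left(-1,6 \right)} - 16\right) + \frac{d \left(-12\right) - 2273}{-2108 + T{\left(16 \right)}} = \left(12 \cdot 6 - 16\right) + \frac{0 \left(-12\right) - 2273}{-2108 + 16^{2}} = \left(72 - 16\right) + \frac{0 - 2273}{-2108 + 256} = 56 - \frac{2273}{-1852} = 56 - - \frac{2273}{1852} = 56 + \frac{2273}{1852} = \frac{105985}{1852}$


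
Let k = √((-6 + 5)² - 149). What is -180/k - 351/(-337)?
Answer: 351/337 + 90*I*√37/37 ≈ 1.0415 + 14.796*I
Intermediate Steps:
k = 2*I*√37 (k = √((-1)² - 149) = √(1 - 149) = √(-148) = 2*I*√37 ≈ 12.166*I)
-180/k - 351/(-337) = -180*(-I*√37/74) - 351/(-337) = -(-90)*I*√37/37 - 351*(-1/337) = 90*I*√37/37 + 351/337 = 351/337 + 90*I*√37/37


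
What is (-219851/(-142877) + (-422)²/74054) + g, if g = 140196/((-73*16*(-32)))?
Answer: 380358942114255/49432625608576 ≈ 7.6945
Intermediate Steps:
g = 35049/9344 (g = 140196/((-1168*(-32))) = 140196/37376 = 140196*(1/37376) = 35049/9344 ≈ 3.7510)
(-219851/(-142877) + (-422)²/74054) + g = (-219851/(-142877) + (-422)²/74054) + 35049/9344 = (-219851*(-1/142877) + 178084*(1/74054)) + 35049/9344 = (219851/142877 + 89042/37027) + 35049/9344 = 20862476811/5290306679 + 35049/9344 = 380358942114255/49432625608576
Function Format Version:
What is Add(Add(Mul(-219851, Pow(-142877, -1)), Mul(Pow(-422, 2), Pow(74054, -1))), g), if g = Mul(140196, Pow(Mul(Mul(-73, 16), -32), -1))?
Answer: Rational(380358942114255, 49432625608576) ≈ 7.6945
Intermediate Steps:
g = Rational(35049, 9344) (g = Mul(140196, Pow(Mul(-1168, -32), -1)) = Mul(140196, Pow(37376, -1)) = Mul(140196, Rational(1, 37376)) = Rational(35049, 9344) ≈ 3.7510)
Add(Add(Mul(-219851, Pow(-142877, -1)), Mul(Pow(-422, 2), Pow(74054, -1))), g) = Add(Add(Mul(-219851, Pow(-142877, -1)), Mul(Pow(-422, 2), Pow(74054, -1))), Rational(35049, 9344)) = Add(Add(Mul(-219851, Rational(-1, 142877)), Mul(178084, Rational(1, 74054))), Rational(35049, 9344)) = Add(Add(Rational(219851, 142877), Rational(89042, 37027)), Rational(35049, 9344)) = Add(Rational(20862476811, 5290306679), Rational(35049, 9344)) = Rational(380358942114255, 49432625608576)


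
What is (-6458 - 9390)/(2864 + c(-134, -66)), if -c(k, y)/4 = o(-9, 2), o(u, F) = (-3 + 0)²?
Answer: -566/101 ≈ -5.6040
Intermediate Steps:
o(u, F) = 9 (o(u, F) = (-3)² = 9)
c(k, y) = -36 (c(k, y) = -4*9 = -36)
(-6458 - 9390)/(2864 + c(-134, -66)) = (-6458 - 9390)/(2864 - 36) = -15848/2828 = -15848*1/2828 = -566/101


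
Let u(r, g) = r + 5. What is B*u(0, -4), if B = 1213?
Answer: 6065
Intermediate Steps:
u(r, g) = 5 + r
B*u(0, -4) = 1213*(5 + 0) = 1213*5 = 6065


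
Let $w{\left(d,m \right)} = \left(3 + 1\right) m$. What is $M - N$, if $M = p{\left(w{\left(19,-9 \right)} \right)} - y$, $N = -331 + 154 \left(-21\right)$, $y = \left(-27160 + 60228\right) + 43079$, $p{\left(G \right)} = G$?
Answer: $-72618$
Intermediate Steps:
$w{\left(d,m \right)} = 4 m$
$y = 76147$ ($y = 33068 + 43079 = 76147$)
$N = -3565$ ($N = -331 - 3234 = -3565$)
$M = -76183$ ($M = 4 \left(-9\right) - 76147 = -36 - 76147 = -76183$)
$M - N = -76183 - -3565 = -76183 + 3565 = -72618$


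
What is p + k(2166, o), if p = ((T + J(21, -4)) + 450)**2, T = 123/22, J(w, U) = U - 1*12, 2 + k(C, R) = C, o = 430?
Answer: 94575617/484 ≈ 1.9540e+5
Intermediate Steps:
k(C, R) = -2 + C
J(w, U) = -12 + U (J(w, U) = U - 12 = -12 + U)
T = 123/22 (T = 123*(1/22) = 123/22 ≈ 5.5909)
p = 93528241/484 (p = ((123/22 + (-12 - 4)) + 450)**2 = ((123/22 - 16) + 450)**2 = (-229/22 + 450)**2 = (9671/22)**2 = 93528241/484 ≈ 1.9324e+5)
p + k(2166, o) = 93528241/484 + (-2 + 2166) = 93528241/484 + 2164 = 94575617/484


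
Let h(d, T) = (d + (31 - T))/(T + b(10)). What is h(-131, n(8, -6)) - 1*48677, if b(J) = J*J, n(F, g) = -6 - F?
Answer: -48678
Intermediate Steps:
b(J) = J²
h(d, T) = (31 + d - T)/(100 + T) (h(d, T) = (d + (31 - T))/(T + 10²) = (31 + d - T)/(T + 100) = (31 + d - T)/(100 + T))
h(-131, n(8, -6)) - 1*48677 = (31 - 131 - (-6 - 1*8))/(100 + (-6 - 1*8)) - 1*48677 = (31 - 131 - (-6 - 8))/(100 + (-6 - 8)) - 48677 = (31 - 131 - 1*(-14))/(100 - 14) - 48677 = (31 - 131 + 14)/86 - 48677 = (1/86)*(-86) - 48677 = -1 - 48677 = -48678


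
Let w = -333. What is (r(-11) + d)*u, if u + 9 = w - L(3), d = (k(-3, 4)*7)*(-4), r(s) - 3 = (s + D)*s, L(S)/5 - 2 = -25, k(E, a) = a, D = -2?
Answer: -7718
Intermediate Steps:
L(S) = -115 (L(S) = 10 + 5*(-25) = 10 - 125 = -115)
r(s) = 3 + s*(-2 + s) (r(s) = 3 + (s - 2)*s = 3 + (-2 + s)*s = 3 + s*(-2 + s))
d = -112 (d = (4*7)*(-4) = 28*(-4) = -112)
u = -227 (u = -9 + (-333 - 1*(-115)) = -9 + (-333 + 115) = -9 - 218 = -227)
(r(-11) + d)*u = ((3 + (-11)**2 - 2*(-11)) - 112)*(-227) = ((3 + 121 + 22) - 112)*(-227) = (146 - 112)*(-227) = 34*(-227) = -7718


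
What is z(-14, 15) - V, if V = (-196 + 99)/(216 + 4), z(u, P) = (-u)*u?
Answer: -43023/220 ≈ -195.56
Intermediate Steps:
z(u, P) = -u²
V = -97/220 ≈ -0.44091
z(-14, 15) - V = -1*(-14)² - 1*(-97/220) = -1*196 + 97/220 = -196 + 97/220 = -43023/220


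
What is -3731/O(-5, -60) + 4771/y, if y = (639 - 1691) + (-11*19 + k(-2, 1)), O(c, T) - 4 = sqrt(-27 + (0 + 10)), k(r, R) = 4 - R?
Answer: 13*(-367*sqrt(17) + 362514*I)/(1258*(sqrt(17) - 4*I)) ≈ -456.04 + 466.16*I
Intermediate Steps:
O(c, T) = 4 + I*sqrt(17) (O(c, T) = 4 + sqrt(-27 + (0 + 10)) = 4 + sqrt(-27 + 10) = 4 + sqrt(-17) = 4 + I*sqrt(17))
y = -1258 (y = (639 - 1691) + (-11*19 + (4 - 1*1)) = -1052 + (-209 + (4 - 1)) = -1052 + (-209 + 3) = -1052 - 206 = -1258)
-3731/O(-5, -60) + 4771/y = -3731/(4 + I*sqrt(17)) + 4771/(-1258) = -3731/(4 + I*sqrt(17)) + 4771*(-1/1258) = -3731/(4 + I*sqrt(17)) - 4771/1258 = -4771/1258 - 3731/(4 + I*sqrt(17))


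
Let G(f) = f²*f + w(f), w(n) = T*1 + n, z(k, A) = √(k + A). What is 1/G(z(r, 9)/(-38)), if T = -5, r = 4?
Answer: -15054681920/75245812563 + 79948504*√13/75245812563 ≈ -0.19624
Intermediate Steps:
z(k, A) = √(A + k)
w(n) = -5 + n (w(n) = -5*1 + n = -5 + n)
G(f) = -5 + f + f³ (G(f) = f²*f + (-5 + f) = f³ + (-5 + f) = -5 + f + f³)
1/G(z(r, 9)/(-38)) = 1/(-5 + √(9 + 4)/(-38) + (√(9 + 4)/(-38))³) = 1/(-5 + √13*(-1/38) + (√13*(-1/38))³) = 1/(-5 - √13/38 + (-√13/38)³) = 1/(-5 - √13/38 - 13*√13/54872) = 1/(-5 - 1457*√13/54872)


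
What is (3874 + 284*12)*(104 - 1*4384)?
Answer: -31166960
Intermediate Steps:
(3874 + 284*12)*(104 - 1*4384) = (3874 + 3408)*(104 - 4384) = 7282*(-4280) = -31166960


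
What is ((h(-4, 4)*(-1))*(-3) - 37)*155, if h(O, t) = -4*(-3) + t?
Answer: 1705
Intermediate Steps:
h(O, t) = 12 + t
((h(-4, 4)*(-1))*(-3) - 37)*155 = (((12 + 4)*(-1))*(-3) - 37)*155 = ((16*(-1))*(-3) - 37)*155 = (-16*(-3) - 37)*155 = (48 - 37)*155 = 11*155 = 1705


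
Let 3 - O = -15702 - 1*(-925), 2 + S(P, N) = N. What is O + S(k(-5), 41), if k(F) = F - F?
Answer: 14819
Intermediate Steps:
k(F) = 0
S(P, N) = -2 + N
O = 14780 (O = 3 - (-15702 - 1*(-925)) = 3 - (-15702 + 925) = 3 - 1*(-14777) = 3 + 14777 = 14780)
O + S(k(-5), 41) = 14780 + (-2 + 41) = 14780 + 39 = 14819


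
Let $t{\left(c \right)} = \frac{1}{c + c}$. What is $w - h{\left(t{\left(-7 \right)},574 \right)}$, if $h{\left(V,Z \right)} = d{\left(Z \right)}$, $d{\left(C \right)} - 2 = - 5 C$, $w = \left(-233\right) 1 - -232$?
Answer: $2867$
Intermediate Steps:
$t{\left(c \right)} = \frac{1}{2 c}$
$w = -1$ ($w = -233 + 232 = -1$)
$d{\left(C \right)} = 2 - 5 C$
$h{\left(V,Z \right)} = 2 - 5 Z$
$w - h{\left(t{\left(-7 \right)},574 \right)} = -1 - \left(2 - 2870\right) = -1 - -2868 = -1 + 2868 = 2867$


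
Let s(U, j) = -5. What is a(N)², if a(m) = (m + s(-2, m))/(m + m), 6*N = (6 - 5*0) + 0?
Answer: 4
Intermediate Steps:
N = 1 (N = ((6 - 5*0) + 0)/6 = ((6 + 0) + 0)/6 = (6 + 0)/6 = (⅙)*6 = 1)
a(m) = (-5 + m)/(2*m) (a(m) = (m - 5)/(m + m) = (-5 + m)/((2*m)) = (-5 + m)*(1/(2*m)) = (-5 + m)/(2*m))
a(N)² = ((½)*(-5 + 1)/1)² = ((½)*1*(-4))² = (-2)² = 4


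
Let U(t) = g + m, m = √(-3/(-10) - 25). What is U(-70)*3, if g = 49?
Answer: 147 + 3*I*√2470/10 ≈ 147.0 + 14.91*I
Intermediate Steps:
m = I*√2470/10 (m = √(-3*(-⅒) - 25) = √(3/10 - 25) = √(-247/10) = I*√2470/10 ≈ 4.9699*I)
U(t) = 49 + I*√2470/10
U(-70)*3 = (49 + I*√2470/10)*3 = 147 + 3*I*√2470/10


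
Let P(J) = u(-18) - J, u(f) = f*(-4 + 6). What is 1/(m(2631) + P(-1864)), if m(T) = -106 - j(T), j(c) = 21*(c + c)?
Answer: -1/108780 ≈ -9.1929e-6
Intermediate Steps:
j(c) = 42*c (j(c) = 21*(2*c) = 42*c)
u(f) = 2*f (u(f) = f*2 = 2*f)
m(T) = -106 - 42*T
P(J) = -36 - J (P(J) = 2*(-18) - J = -36 - J)
1/(m(2631) + P(-1864)) = 1/((-106 - 42*2631) + (-36 - 1*(-1864))) = 1/((-106 - 110502) + (-36 + 1864)) = 1/(-110608 + 1828) = 1/(-108780) = -1/108780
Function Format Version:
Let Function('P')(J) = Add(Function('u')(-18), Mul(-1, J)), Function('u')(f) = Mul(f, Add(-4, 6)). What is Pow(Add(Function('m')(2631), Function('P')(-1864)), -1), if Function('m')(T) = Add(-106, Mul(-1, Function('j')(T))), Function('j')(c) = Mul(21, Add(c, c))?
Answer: Rational(-1, 108780) ≈ -9.1929e-6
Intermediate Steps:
Function('j')(c) = Mul(42, c) (Function('j')(c) = Mul(21, Mul(2, c)) = Mul(42, c))
Function('u')(f) = Mul(2, f) (Function('u')(f) = Mul(f, 2) = Mul(2, f))
Function('m')(T) = Add(-106, Mul(-42, T)) (Function('m')(T) = Add(-106, Mul(-1, Mul(42, T))) = Add(-106, Mul(-42, T)))
Function('P')(J) = Add(-36, Mul(-1, J)) (Function('P')(J) = Add(Mul(2, -18), Mul(-1, J)) = Add(-36, Mul(-1, J)))
Pow(Add(Function('m')(2631), Function('P')(-1864)), -1) = Pow(Add(Add(-106, Mul(-42, 2631)), Add(-36, Mul(-1, -1864))), -1) = Pow(Add(Add(-106, -110502), Add(-36, 1864)), -1) = Pow(Add(-110608, 1828), -1) = Pow(-108780, -1) = Rational(-1, 108780)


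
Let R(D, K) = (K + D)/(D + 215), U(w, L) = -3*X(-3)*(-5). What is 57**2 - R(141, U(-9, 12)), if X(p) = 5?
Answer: 289107/89 ≈ 3248.4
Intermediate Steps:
U(w, L) = 75 (U(w, L) = -3*5*(-5) = -15*(-5) = 75)
R(D, K) = (D + K)/(215 + D)
57**2 - R(141, U(-9, 12)) = 57**2 - (141 + 75)/(215 + 141) = 3249 - 216/356 = 3249 - 1*54/89 = 3249 - 54/89 = 289107/89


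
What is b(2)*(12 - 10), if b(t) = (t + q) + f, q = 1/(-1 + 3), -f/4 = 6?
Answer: -43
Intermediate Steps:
f = -24 (f = -4*6 = -24)
q = ½ (q = 1/2 = ½ ≈ 0.50000)
b(t) = -47/2 + t (b(t) = (t + ½) - 24 = (½ + t) - 24 = -47/2 + t)
b(2)*(12 - 10) = (-47/2 + 2)*(12 - 10) = -43/2*2 = -43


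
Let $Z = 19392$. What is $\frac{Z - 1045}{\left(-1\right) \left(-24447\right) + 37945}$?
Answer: $\frac{18347}{62392} \approx 0.29406$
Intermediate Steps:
$\frac{Z - 1045}{\left(-1\right) \left(-24447\right) + 37945} = \frac{19392 - 1045}{\left(-1\right) \left(-24447\right) + 37945} = \frac{18347}{24447 + 37945} = \frac{18347}{62392}$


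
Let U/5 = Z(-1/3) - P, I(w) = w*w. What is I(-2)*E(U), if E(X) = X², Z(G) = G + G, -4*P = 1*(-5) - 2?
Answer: 21025/36 ≈ 584.03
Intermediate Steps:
P = 7/4 (P = -(1*(-5) - 2)/4 = -(-5 - 2)/4 = -¼*(-7) = 7/4 ≈ 1.7500)
I(w) = w²
Z(G) = 2*G
U = -145/12 (U = 5*(2*(-1/3) - 1*7/4) = 5*(2*(-1*⅓) - 7/4) = 5*(2*(-⅓) - 7/4) = 5*(-⅔ - 7/4) = 5*(-29/12) = -145/12 ≈ -12.083)
I(-2)*E(U) = (-2)²*(-145/12)² = 4*(21025/144) = 21025/36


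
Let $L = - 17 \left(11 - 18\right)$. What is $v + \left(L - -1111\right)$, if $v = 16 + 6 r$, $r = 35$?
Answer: $1456$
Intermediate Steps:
$L = 119$ ($L = \left(-17\right) \left(-7\right) = 119$)
$v = 226$ ($v = 16 + 6 \cdot 35 = 16 + 210 = 226$)
$v + \left(L - -1111\right) = 226 + \left(119 - -1111\right) = 226 + \left(119 + 1111\right) = 226 + 1230 = 1456$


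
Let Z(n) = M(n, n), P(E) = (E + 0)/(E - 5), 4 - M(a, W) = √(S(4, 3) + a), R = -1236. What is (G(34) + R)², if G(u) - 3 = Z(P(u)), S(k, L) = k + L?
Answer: (35641 + √6873)²/841 ≈ 1.5175e+6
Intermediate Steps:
S(k, L) = L + k
M(a, W) = 4 - √(7 + a) (M(a, W) = 4 - √((3 + 4) + a) = 4 - √(7 + a))
P(E) = E/(-5 + E)
Z(n) = 4 - √(7 + n)
G(u) = 7 - √(7 + u/(-5 + u)) (G(u) = 3 + (4 - √(7 + u/(-5 + u))) = 7 - √(7 + u/(-5 + u)))
(G(34) + R)² = ((7 - √((-35 + 8*34)/(-5 + 34))) - 1236)² = ((7 - √((-35 + 272)/29)) - 1236)² = ((7 - √((1/29)*237)) - 1236)² = ((7 - √(237/29)) - 1236)² = ((7 - √6873/29) - 1236)² = (-1229 - √6873/29)²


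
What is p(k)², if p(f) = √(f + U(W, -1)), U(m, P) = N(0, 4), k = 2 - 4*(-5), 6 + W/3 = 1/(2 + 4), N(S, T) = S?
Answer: 22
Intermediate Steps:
W = -35/2 (W = -18 + 3/(2 + 4) = -18 + 3/6 = -18 + 3*(⅙) = -18 + ½ = -35/2 ≈ -17.500)
k = 22 (k = 2 + 20 = 22)
U(m, P) = 0
p(f) = √f (p(f) = √(f + 0) = √f)
p(k)² = (√22)² = 22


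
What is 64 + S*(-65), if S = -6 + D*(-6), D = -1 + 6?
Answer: 2404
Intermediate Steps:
D = 5
S = -36 (S = -6 + 5*(-6) = -6 - 30 = -36)
64 + S*(-65) = 64 - 36*(-65) = 64 + 2340 = 2404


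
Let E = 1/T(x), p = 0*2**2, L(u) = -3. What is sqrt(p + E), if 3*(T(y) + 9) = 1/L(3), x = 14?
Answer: 3*I*sqrt(82)/82 ≈ 0.33129*I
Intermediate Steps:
T(y) = -82/9 (T(y) = -9 + (1/3)/(-3) = -9 + (1/3)*(-1/3) = -9 - 1/9 = -82/9)
p = 0 (p = 0*4 = 0)
E = -9/82 (E = 1/(-82/9) = -9/82 ≈ -0.10976)
sqrt(p + E) = sqrt(0 - 9/82) = sqrt(-9/82) = 3*I*sqrt(82)/82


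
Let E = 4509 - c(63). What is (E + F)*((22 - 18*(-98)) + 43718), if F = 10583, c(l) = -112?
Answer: 691842816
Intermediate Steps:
E = 4621 (E = 4509 - 1*(-112) = 4509 + 112 = 4621)
(E + F)*((22 - 18*(-98)) + 43718) = (4621 + 10583)*((22 - 18*(-98)) + 43718) = 15204*((22 + 1764) + 43718) = 15204*(1786 + 43718) = 15204*45504 = 691842816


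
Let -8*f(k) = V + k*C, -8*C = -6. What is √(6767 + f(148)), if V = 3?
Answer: √27011/2 ≈ 82.175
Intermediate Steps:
C = ¾ (C = -⅛*(-6) = ¾ ≈ 0.75000)
f(k) = -3/8 - 3*k/32 (f(k) = -(3 + k*(¾))/8 = -(3 + 3*k/4)/8 = -3/8 - 3*k/32)
√(6767 + f(148)) = √(6767 + (-3/8 - 3/32*148)) = √(6767 + (-3/8 - 111/8)) = √(6767 - 57/4) = √(27011/4) = √27011/2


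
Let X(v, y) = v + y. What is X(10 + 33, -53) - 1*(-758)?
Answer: 748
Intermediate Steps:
X(10 + 33, -53) - 1*(-758) = ((10 + 33) - 53) - 1*(-758) = (43 - 53) + 758 = -10 + 758 = 748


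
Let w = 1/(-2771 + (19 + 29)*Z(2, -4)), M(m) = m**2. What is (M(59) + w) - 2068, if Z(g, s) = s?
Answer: 4186718/2963 ≈ 1413.0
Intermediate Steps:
w = -1/2963 (w = 1/(-2771 + (19 + 29)*(-4)) = 1/(-2771 + 48*(-4)) = 1/(-2771 - 192) = 1/(-2963) = -1/2963 ≈ -0.00033750)
(M(59) + w) - 2068 = (59**2 - 1/2963) - 2068 = (3481 - 1/2963) - 2068 = 10314202/2963 - 2068 = 4186718/2963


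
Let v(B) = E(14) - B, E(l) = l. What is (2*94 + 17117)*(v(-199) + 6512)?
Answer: 116376125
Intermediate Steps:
v(B) = 14 - B
(2*94 + 17117)*(v(-199) + 6512) = (2*94 + 17117)*((14 - 1*(-199)) + 6512) = (188 + 17117)*((14 + 199) + 6512) = 17305*(213 + 6512) = 17305*6725 = 116376125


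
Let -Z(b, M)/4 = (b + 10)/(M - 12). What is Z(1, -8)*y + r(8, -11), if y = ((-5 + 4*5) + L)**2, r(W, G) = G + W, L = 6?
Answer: 4836/5 ≈ 967.20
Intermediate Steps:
Z(b, M) = -4*(10 + b)/(-12 + M) (Z(b, M) = -4*(b + 10)/(M - 12) = -4*(10 + b)/(-12 + M))
y = 441 (y = ((-5 + 4*5) + 6)**2 = ((-5 + 20) + 6)**2 = (15 + 6)**2 = 21**2 = 441)
Z(1, -8)*y + r(8, -11) = (4*(-10 - 1*1)/(-12 - 8))*441 + (-11 + 8) = (4*(-10 - 1)/(-20))*441 - 3 = (4*(-1/20)*(-11))*441 - 3 = (11/5)*441 - 3 = 4851/5 - 3 = 4836/5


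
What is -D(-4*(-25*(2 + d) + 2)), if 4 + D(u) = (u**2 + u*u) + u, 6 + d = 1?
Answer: -189416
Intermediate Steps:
d = -5 (d = -6 + 1 = -5)
D(u) = -4 + u + 2*u**2 (D(u) = -4 + ((u**2 + u*u) + u) = -4 + ((u**2 + u**2) + u) = -4 + (2*u**2 + u) = -4 + (u + 2*u**2) = -4 + u + 2*u**2)
-D(-4*(-25*(2 + d) + 2)) = -(-4 - 4*(-25*(2 - 5) + 2) + 2*(-4*(-25*(2 - 5) + 2))**2) = -(-4 - 4*(-25*(-3) + 2) + 2*(-4*(-25*(-3) + 2))**2) = -(-4 - 4*(-5*(-15) + 2) + 2*(-4*(-5*(-15) + 2))**2) = -(-4 - 4*(75 + 2) + 2*(-4*(75 + 2))**2) = -(-4 - 4*77 + 2*(-4*77)**2) = -(-4 - 308 + 2*(-308)**2) = -(-4 - 308 + 2*94864) = -(-4 - 308 + 189728) = -1*189416 = -189416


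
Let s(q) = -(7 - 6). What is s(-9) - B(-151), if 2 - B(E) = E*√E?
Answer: -3 - 151*I*√151 ≈ -3.0 - 1855.5*I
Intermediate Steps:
B(E) = 2 - E^(3/2) (B(E) = 2 - E*√E = 2 - E^(3/2))
s(q) = -1 (s(q) = -1*1 = -1)
s(-9) - B(-151) = -1 - (2 - (-151)^(3/2)) = -1 - (2 - (-151)*I*√151) = -1 - (2 + 151*I*√151) = -1 + (-2 - 151*I*√151) = -3 - 151*I*√151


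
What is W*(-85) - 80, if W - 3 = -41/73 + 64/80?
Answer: -25934/73 ≈ -355.26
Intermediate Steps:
W = 1182/365 (W = 3 + (-41/73 + 64/80) = 3 + (-41*1/73 + 64*(1/80)) = 3 + (-41/73 + 4/5) = 3 + 87/365 = 1182/365 ≈ 3.2384)
W*(-85) - 80 = (1182/365)*(-85) - 80 = -20094/73 - 80 = -25934/73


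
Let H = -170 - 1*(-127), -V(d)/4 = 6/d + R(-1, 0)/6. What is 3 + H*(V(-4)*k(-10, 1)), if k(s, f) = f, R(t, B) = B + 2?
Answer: -593/3 ≈ -197.67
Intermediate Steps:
R(t, B) = 2 + B
V(d) = -4/3 - 24/d (V(d) = -4*(6/d + (2 + 0)/6) = -4*(6/d + 2*(⅙)) = -4*(6/d + ⅓) = -4*(⅓ + 6/d) = -4/3 - 24/d)
H = -43 (H = -170 + 127 = -43)
3 + H*(V(-4)*k(-10, 1)) = 3 - 43*(-4/3 - 24/(-4)) = 3 - 43*(-4/3 - 24*(-¼)) = 3 - 43*(-4/3 + 6) = 3 - 602/3 = -593/3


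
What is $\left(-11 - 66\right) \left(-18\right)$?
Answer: $1386$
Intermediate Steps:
$\left(-11 - 66\right) \left(-18\right) = \left(-77\right) \left(-18\right) = 1386$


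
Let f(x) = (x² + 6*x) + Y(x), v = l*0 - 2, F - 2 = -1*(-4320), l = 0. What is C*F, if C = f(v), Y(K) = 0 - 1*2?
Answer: -43220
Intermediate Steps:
F = 4322 (F = 2 - 1*(-4320) = 2 + 4320 = 4322)
Y(K) = -2 (Y(K) = 0 - 2 = -2)
v = -2 (v = 0*0 - 2 = 0 - 2 = -2)
f(x) = -2 + x² + 6*x (f(x) = (x² + 6*x) - 2 = -2 + x² + 6*x)
C = -10 (C = -2 + (-2)² + 6*(-2) = -2 + 4 - 12 = -10)
C*F = -10*4322 = -43220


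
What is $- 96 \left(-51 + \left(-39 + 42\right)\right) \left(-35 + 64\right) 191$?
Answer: $25523712$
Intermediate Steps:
$- 96 \left(-51 + \left(-39 + 42\right)\right) \left(-35 + 64\right) 191 = - 96 \left(-51 + 3\right) 29 \cdot 191 = - 96 \left(\left(-48\right) 29\right) 191 = \left(-96\right) \left(-1392\right) 191 = 133632 \cdot 191 = 25523712$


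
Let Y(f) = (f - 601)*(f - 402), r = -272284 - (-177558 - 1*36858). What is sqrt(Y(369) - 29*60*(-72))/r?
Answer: -sqrt(33234)/28934 ≈ -0.0063006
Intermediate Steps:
r = -57868 (r = -272284 - (-177558 - 36858) = -272284 - 1*(-214416) = -272284 + 214416 = -57868)
Y(f) = (-601 + f)*(-402 + f)
sqrt(Y(369) - 29*60*(-72))/r = sqrt((241602 + 369**2 - 1003*369) - 29*60*(-72))/(-57868) = sqrt((241602 + 136161 - 370107) - 1740*(-72))*(-1/57868) = sqrt(7656 + 125280)*(-1/57868) = sqrt(132936)*(-1/57868) = (2*sqrt(33234))*(-1/57868) = -sqrt(33234)/28934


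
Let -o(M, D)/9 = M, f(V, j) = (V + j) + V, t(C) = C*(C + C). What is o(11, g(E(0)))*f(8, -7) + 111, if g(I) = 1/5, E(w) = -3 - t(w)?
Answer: -780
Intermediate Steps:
t(C) = 2*C**2 (t(C) = C*(2*C) = 2*C**2)
E(w) = -3 - 2*w**2
f(V, j) = j + 2*V
g(I) = 1/5
o(M, D) = -9*M
o(11, g(E(0)))*f(8, -7) + 111 = (-9*11)*(-7 + 2*8) + 111 = -99*(-7 + 16) + 111 = -99*9 + 111 = -891 + 111 = -780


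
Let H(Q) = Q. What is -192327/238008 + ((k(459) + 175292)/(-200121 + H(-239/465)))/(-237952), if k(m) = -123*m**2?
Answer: -16142203504701649/19962904086834176 ≈ -0.80861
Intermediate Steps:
-192327/238008 + ((k(459) + 175292)/(-200121 + H(-239/465)))/(-237952) = -192327/238008 + ((-123*459**2 + 175292)/(-200121 - 239/465))/(-237952) = -192327*1/238008 + ((-123*210681 + 175292)/(-200121 - 239*1/465))*(-1/237952) = -64109/79336 + ((-25913763 + 175292)/(-200121 - 239/465))*(-1/237952) = -64109/79336 - 25738471/(-93056504/465)*(-1/237952) = -64109/79336 - 25738471*(-465/93056504)*(-1/237952) = -64109/79336 + (11968389015/93056504)*(-1/237952) = -64109/79336 - 1088035365/2012998294528 = -16142203504701649/19962904086834176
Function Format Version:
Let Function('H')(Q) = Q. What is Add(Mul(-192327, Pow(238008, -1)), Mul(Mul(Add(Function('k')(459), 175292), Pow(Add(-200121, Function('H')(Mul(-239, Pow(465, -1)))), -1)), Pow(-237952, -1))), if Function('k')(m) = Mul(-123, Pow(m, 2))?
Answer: Rational(-16142203504701649, 19962904086834176) ≈ -0.80861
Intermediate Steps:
Add(Mul(-192327, Pow(238008, -1)), Mul(Mul(Add(Function('k')(459), 175292), Pow(Add(-200121, Function('H')(Mul(-239, Pow(465, -1)))), -1)), Pow(-237952, -1))) = Add(Mul(-192327, Pow(238008, -1)), Mul(Mul(Add(Mul(-123, Pow(459, 2)), 175292), Pow(Add(-200121, Mul(-239, Pow(465, -1))), -1)), Pow(-237952, -1))) = Add(Mul(-192327, Rational(1, 238008)), Mul(Mul(Add(Mul(-123, 210681), 175292), Pow(Add(-200121, Mul(-239, Rational(1, 465))), -1)), Rational(-1, 237952))) = Add(Rational(-64109, 79336), Mul(Mul(Add(-25913763, 175292), Pow(Add(-200121, Rational(-239, 465)), -1)), Rational(-1, 237952))) = Add(Rational(-64109, 79336), Mul(Mul(-25738471, Pow(Rational(-93056504, 465), -1)), Rational(-1, 237952))) = Add(Rational(-64109, 79336), Mul(Mul(-25738471, Rational(-465, 93056504)), Rational(-1, 237952))) = Add(Rational(-64109, 79336), Mul(Rational(11968389015, 93056504), Rational(-1, 237952))) = Add(Rational(-64109, 79336), Rational(-1088035365, 2012998294528)) = Rational(-16142203504701649, 19962904086834176)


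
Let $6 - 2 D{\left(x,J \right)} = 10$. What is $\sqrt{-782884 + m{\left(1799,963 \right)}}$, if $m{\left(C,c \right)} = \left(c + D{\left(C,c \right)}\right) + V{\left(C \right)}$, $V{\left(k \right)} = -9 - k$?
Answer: $19 i \sqrt{2171} \approx 885.29 i$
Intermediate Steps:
$D{\left(x,J \right)} = -2$ ($D{\left(x,J \right)} = 3 - 5 = -2$)
$m{\left(C,c \right)} = -11 + c - C$ ($m{\left(C,c \right)} = \left(c - 2\right) - \left(9 + C\right) = \left(-2 + c\right) - \left(9 + C\right) = -11 + c - C$)
$\sqrt{-782884 + m{\left(1799,963 \right)}} = \sqrt{-782884 - 847} = \sqrt{-783731} = 19 i \sqrt{2171}$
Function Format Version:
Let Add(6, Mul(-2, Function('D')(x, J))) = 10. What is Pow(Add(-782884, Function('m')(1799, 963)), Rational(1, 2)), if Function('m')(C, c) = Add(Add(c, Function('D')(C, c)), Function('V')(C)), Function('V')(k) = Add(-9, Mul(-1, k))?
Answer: Mul(19, I, Pow(2171, Rational(1, 2))) ≈ Mul(885.29, I)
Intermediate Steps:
Function('D')(x, J) = -2 (Function('D')(x, J) = Add(3, Mul(Rational(-1, 2), 10)) = Add(3, -5) = -2)
Function('m')(C, c) = Add(-11, c, Mul(-1, C)) (Function('m')(C, c) = Add(Add(c, -2), Add(-9, Mul(-1, C))) = Add(Add(-2, c), Add(-9, Mul(-1, C))) = Add(-11, c, Mul(-1, C)))
Pow(Add(-782884, Function('m')(1799, 963)), Rational(1, 2)) = Pow(Add(-782884, Add(-11, 963, Mul(-1, 1799))), Rational(1, 2)) = Pow(Add(-782884, Add(-11, 963, -1799)), Rational(1, 2)) = Pow(Add(-782884, -847), Rational(1, 2)) = Pow(-783731, Rational(1, 2)) = Mul(19, I, Pow(2171, Rational(1, 2)))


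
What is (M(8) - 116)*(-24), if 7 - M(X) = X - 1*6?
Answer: 2664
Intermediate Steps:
M(X) = 13 - X (M(X) = 7 - (X - 1*6) = 7 - (X - 6) = 7 - (-6 + X) = 7 + (6 - X) = 13 - X)
(M(8) - 116)*(-24) = ((13 - 1*8) - 116)*(-24) = ((13 - 8) - 116)*(-24) = (5 - 116)*(-24) = -111*(-24) = 2664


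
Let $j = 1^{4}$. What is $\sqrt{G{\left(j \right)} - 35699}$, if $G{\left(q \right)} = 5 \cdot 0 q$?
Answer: $i \sqrt{35699} \approx 188.94 i$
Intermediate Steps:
$j = 1$
$G{\left(q \right)} = 0$ ($G{\left(q \right)} = 0 q = 0$)
$\sqrt{G{\left(j \right)} - 35699} = \sqrt{0 - 35699} = \sqrt{-35699} = i \sqrt{35699}$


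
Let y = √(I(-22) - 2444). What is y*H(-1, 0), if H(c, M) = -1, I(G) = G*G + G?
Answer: -I*√1982 ≈ -44.52*I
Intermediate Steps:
I(G) = G + G² (I(G) = G² + G = G + G²)
y = I*√1982 (y = √(-22*(1 - 22) - 2444) = √(-22*(-21) - 2444) = √(462 - 2444) = √(-1982) = I*√1982 ≈ 44.52*I)
y*H(-1, 0) = (I*√1982)*(-1) = -I*√1982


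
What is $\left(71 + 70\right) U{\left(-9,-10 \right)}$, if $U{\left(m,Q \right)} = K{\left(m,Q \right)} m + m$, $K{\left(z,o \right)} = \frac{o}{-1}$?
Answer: $-13959$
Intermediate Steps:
$K{\left(z,o \right)} = - o$ ($K{\left(z,o \right)} = o \left(-1\right) = - o$)
$U{\left(m,Q \right)} = m - Q m$ ($U{\left(m,Q \right)} = - Q m + m = m - Q m$)
$\left(71 + 70\right) U{\left(-9,-10 \right)} = \left(71 + 70\right) \left(- 9 \left(1 - -10\right)\right) = 141 \left(- 9 \left(1 + 10\right)\right) = 141 \left(\left(-9\right) 11\right) = 141 \left(-99\right) = -13959$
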